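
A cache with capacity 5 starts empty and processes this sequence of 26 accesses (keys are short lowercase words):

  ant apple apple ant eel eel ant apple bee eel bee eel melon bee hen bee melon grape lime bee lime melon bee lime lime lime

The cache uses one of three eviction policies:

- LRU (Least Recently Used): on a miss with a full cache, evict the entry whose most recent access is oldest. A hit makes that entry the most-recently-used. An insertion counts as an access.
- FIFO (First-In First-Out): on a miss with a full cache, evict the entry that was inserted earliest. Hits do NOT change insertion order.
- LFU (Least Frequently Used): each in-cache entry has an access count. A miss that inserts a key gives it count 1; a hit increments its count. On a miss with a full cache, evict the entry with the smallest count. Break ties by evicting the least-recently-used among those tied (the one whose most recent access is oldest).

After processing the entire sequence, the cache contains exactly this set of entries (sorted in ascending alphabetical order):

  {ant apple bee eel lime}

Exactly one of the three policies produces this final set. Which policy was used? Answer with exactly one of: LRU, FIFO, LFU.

Simulating under each policy and comparing final sets:
  LRU: final set = {bee grape hen lime melon} -> differs
  FIFO: final set = {bee grape hen lime melon} -> differs
  LFU: final set = {ant apple bee eel lime} -> MATCHES target
Only LFU produces the target set.

Answer: LFU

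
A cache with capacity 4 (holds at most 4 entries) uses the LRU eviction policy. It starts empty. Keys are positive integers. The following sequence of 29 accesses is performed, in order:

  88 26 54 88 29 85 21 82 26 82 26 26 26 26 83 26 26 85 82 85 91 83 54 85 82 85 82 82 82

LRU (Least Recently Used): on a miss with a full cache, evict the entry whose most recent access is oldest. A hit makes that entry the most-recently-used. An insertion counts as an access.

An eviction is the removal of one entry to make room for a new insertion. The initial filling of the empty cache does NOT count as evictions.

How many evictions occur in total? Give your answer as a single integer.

LRU simulation (capacity=4):
  1. access 88: MISS. Cache (LRU->MRU): [88]
  2. access 26: MISS. Cache (LRU->MRU): [88 26]
  3. access 54: MISS. Cache (LRU->MRU): [88 26 54]
  4. access 88: HIT. Cache (LRU->MRU): [26 54 88]
  5. access 29: MISS. Cache (LRU->MRU): [26 54 88 29]
  6. access 85: MISS, evict 26. Cache (LRU->MRU): [54 88 29 85]
  7. access 21: MISS, evict 54. Cache (LRU->MRU): [88 29 85 21]
  8. access 82: MISS, evict 88. Cache (LRU->MRU): [29 85 21 82]
  9. access 26: MISS, evict 29. Cache (LRU->MRU): [85 21 82 26]
  10. access 82: HIT. Cache (LRU->MRU): [85 21 26 82]
  11. access 26: HIT. Cache (LRU->MRU): [85 21 82 26]
  12. access 26: HIT. Cache (LRU->MRU): [85 21 82 26]
  13. access 26: HIT. Cache (LRU->MRU): [85 21 82 26]
  14. access 26: HIT. Cache (LRU->MRU): [85 21 82 26]
  15. access 83: MISS, evict 85. Cache (LRU->MRU): [21 82 26 83]
  16. access 26: HIT. Cache (LRU->MRU): [21 82 83 26]
  17. access 26: HIT. Cache (LRU->MRU): [21 82 83 26]
  18. access 85: MISS, evict 21. Cache (LRU->MRU): [82 83 26 85]
  19. access 82: HIT. Cache (LRU->MRU): [83 26 85 82]
  20. access 85: HIT. Cache (LRU->MRU): [83 26 82 85]
  21. access 91: MISS, evict 83. Cache (LRU->MRU): [26 82 85 91]
  22. access 83: MISS, evict 26. Cache (LRU->MRU): [82 85 91 83]
  23. access 54: MISS, evict 82. Cache (LRU->MRU): [85 91 83 54]
  24. access 85: HIT. Cache (LRU->MRU): [91 83 54 85]
  25. access 82: MISS, evict 91. Cache (LRU->MRU): [83 54 85 82]
  26. access 85: HIT. Cache (LRU->MRU): [83 54 82 85]
  27. access 82: HIT. Cache (LRU->MRU): [83 54 85 82]
  28. access 82: HIT. Cache (LRU->MRU): [83 54 85 82]
  29. access 82: HIT. Cache (LRU->MRU): [83 54 85 82]
Total: 15 hits, 14 misses, 10 evictions

Answer: 10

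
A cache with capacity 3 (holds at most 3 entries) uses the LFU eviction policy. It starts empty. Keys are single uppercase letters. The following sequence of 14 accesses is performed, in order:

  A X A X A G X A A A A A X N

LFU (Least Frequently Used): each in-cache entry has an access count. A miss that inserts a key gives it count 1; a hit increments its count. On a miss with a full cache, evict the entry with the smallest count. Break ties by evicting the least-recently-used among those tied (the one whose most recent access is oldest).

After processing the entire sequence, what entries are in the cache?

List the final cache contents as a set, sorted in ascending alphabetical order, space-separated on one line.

LFU simulation (capacity=3):
  1. access A: MISS. Cache: [A(c=1)]
  2. access X: MISS. Cache: [A(c=1) X(c=1)]
  3. access A: HIT, count now 2. Cache: [X(c=1) A(c=2)]
  4. access X: HIT, count now 2. Cache: [A(c=2) X(c=2)]
  5. access A: HIT, count now 3. Cache: [X(c=2) A(c=3)]
  6. access G: MISS. Cache: [G(c=1) X(c=2) A(c=3)]
  7. access X: HIT, count now 3. Cache: [G(c=1) A(c=3) X(c=3)]
  8. access A: HIT, count now 4. Cache: [G(c=1) X(c=3) A(c=4)]
  9. access A: HIT, count now 5. Cache: [G(c=1) X(c=3) A(c=5)]
  10. access A: HIT, count now 6. Cache: [G(c=1) X(c=3) A(c=6)]
  11. access A: HIT, count now 7. Cache: [G(c=1) X(c=3) A(c=7)]
  12. access A: HIT, count now 8. Cache: [G(c=1) X(c=3) A(c=8)]
  13. access X: HIT, count now 4. Cache: [G(c=1) X(c=4) A(c=8)]
  14. access N: MISS, evict G(c=1). Cache: [N(c=1) X(c=4) A(c=8)]
Total: 10 hits, 4 misses, 1 evictions

Answer: A N X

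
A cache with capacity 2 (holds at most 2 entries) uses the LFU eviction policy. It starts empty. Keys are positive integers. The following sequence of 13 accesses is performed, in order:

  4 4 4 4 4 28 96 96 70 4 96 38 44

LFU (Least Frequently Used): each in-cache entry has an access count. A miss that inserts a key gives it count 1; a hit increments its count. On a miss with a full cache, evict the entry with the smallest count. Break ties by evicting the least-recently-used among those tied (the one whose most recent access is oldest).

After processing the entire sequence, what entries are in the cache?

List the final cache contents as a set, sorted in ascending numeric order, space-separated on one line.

LFU simulation (capacity=2):
  1. access 4: MISS. Cache: [4(c=1)]
  2. access 4: HIT, count now 2. Cache: [4(c=2)]
  3. access 4: HIT, count now 3. Cache: [4(c=3)]
  4. access 4: HIT, count now 4. Cache: [4(c=4)]
  5. access 4: HIT, count now 5. Cache: [4(c=5)]
  6. access 28: MISS. Cache: [28(c=1) 4(c=5)]
  7. access 96: MISS, evict 28(c=1). Cache: [96(c=1) 4(c=5)]
  8. access 96: HIT, count now 2. Cache: [96(c=2) 4(c=5)]
  9. access 70: MISS, evict 96(c=2). Cache: [70(c=1) 4(c=5)]
  10. access 4: HIT, count now 6. Cache: [70(c=1) 4(c=6)]
  11. access 96: MISS, evict 70(c=1). Cache: [96(c=1) 4(c=6)]
  12. access 38: MISS, evict 96(c=1). Cache: [38(c=1) 4(c=6)]
  13. access 44: MISS, evict 38(c=1). Cache: [44(c=1) 4(c=6)]
Total: 6 hits, 7 misses, 5 evictions

Answer: 4 44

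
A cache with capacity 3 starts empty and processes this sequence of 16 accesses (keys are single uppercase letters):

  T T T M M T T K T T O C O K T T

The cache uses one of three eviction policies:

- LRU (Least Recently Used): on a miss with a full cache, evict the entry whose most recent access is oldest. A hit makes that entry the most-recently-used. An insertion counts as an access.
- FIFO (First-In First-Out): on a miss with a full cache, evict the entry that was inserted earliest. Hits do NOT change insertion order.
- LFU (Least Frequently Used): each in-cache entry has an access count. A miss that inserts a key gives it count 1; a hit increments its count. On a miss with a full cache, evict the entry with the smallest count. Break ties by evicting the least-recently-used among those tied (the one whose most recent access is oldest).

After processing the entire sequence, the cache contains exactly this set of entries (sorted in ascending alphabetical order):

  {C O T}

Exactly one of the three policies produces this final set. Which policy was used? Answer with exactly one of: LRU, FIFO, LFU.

Simulating under each policy and comparing final sets:
  LRU: final set = {K O T} -> differs
  FIFO: final set = {C O T} -> MATCHES target
  LFU: final set = {K M T} -> differs
Only FIFO produces the target set.

Answer: FIFO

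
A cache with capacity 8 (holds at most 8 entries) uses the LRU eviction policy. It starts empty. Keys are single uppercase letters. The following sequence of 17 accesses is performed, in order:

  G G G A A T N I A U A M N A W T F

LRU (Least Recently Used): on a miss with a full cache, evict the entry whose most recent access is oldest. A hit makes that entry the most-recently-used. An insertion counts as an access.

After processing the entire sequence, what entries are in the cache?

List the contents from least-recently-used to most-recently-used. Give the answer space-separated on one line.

Answer: I U M N A W T F

Derivation:
LRU simulation (capacity=8):
  1. access G: MISS. Cache (LRU->MRU): [G]
  2. access G: HIT. Cache (LRU->MRU): [G]
  3. access G: HIT. Cache (LRU->MRU): [G]
  4. access A: MISS. Cache (LRU->MRU): [G A]
  5. access A: HIT. Cache (LRU->MRU): [G A]
  6. access T: MISS. Cache (LRU->MRU): [G A T]
  7. access N: MISS. Cache (LRU->MRU): [G A T N]
  8. access I: MISS. Cache (LRU->MRU): [G A T N I]
  9. access A: HIT. Cache (LRU->MRU): [G T N I A]
  10. access U: MISS. Cache (LRU->MRU): [G T N I A U]
  11. access A: HIT. Cache (LRU->MRU): [G T N I U A]
  12. access M: MISS. Cache (LRU->MRU): [G T N I U A M]
  13. access N: HIT. Cache (LRU->MRU): [G T I U A M N]
  14. access A: HIT. Cache (LRU->MRU): [G T I U M N A]
  15. access W: MISS. Cache (LRU->MRU): [G T I U M N A W]
  16. access T: HIT. Cache (LRU->MRU): [G I U M N A W T]
  17. access F: MISS, evict G. Cache (LRU->MRU): [I U M N A W T F]
Total: 8 hits, 9 misses, 1 evictions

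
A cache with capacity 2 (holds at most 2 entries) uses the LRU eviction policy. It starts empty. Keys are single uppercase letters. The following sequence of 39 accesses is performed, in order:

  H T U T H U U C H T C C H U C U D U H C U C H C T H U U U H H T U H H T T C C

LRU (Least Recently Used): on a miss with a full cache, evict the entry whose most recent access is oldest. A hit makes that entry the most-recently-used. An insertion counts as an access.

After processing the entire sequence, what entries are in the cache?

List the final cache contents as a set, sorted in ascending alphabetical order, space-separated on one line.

LRU simulation (capacity=2):
  1. access H: MISS. Cache (LRU->MRU): [H]
  2. access T: MISS. Cache (LRU->MRU): [H T]
  3. access U: MISS, evict H. Cache (LRU->MRU): [T U]
  4. access T: HIT. Cache (LRU->MRU): [U T]
  5. access H: MISS, evict U. Cache (LRU->MRU): [T H]
  6. access U: MISS, evict T. Cache (LRU->MRU): [H U]
  7. access U: HIT. Cache (LRU->MRU): [H U]
  8. access C: MISS, evict H. Cache (LRU->MRU): [U C]
  9. access H: MISS, evict U. Cache (LRU->MRU): [C H]
  10. access T: MISS, evict C. Cache (LRU->MRU): [H T]
  11. access C: MISS, evict H. Cache (LRU->MRU): [T C]
  12. access C: HIT. Cache (LRU->MRU): [T C]
  13. access H: MISS, evict T. Cache (LRU->MRU): [C H]
  14. access U: MISS, evict C. Cache (LRU->MRU): [H U]
  15. access C: MISS, evict H. Cache (LRU->MRU): [U C]
  16. access U: HIT. Cache (LRU->MRU): [C U]
  17. access D: MISS, evict C. Cache (LRU->MRU): [U D]
  18. access U: HIT. Cache (LRU->MRU): [D U]
  19. access H: MISS, evict D. Cache (LRU->MRU): [U H]
  20. access C: MISS, evict U. Cache (LRU->MRU): [H C]
  21. access U: MISS, evict H. Cache (LRU->MRU): [C U]
  22. access C: HIT. Cache (LRU->MRU): [U C]
  23. access H: MISS, evict U. Cache (LRU->MRU): [C H]
  24. access C: HIT. Cache (LRU->MRU): [H C]
  25. access T: MISS, evict H. Cache (LRU->MRU): [C T]
  26. access H: MISS, evict C. Cache (LRU->MRU): [T H]
  27. access U: MISS, evict T. Cache (LRU->MRU): [H U]
  28. access U: HIT. Cache (LRU->MRU): [H U]
  29. access U: HIT. Cache (LRU->MRU): [H U]
  30. access H: HIT. Cache (LRU->MRU): [U H]
  31. access H: HIT. Cache (LRU->MRU): [U H]
  32. access T: MISS, evict U. Cache (LRU->MRU): [H T]
  33. access U: MISS, evict H. Cache (LRU->MRU): [T U]
  34. access H: MISS, evict T. Cache (LRU->MRU): [U H]
  35. access H: HIT. Cache (LRU->MRU): [U H]
  36. access T: MISS, evict U. Cache (LRU->MRU): [H T]
  37. access T: HIT. Cache (LRU->MRU): [H T]
  38. access C: MISS, evict H. Cache (LRU->MRU): [T C]
  39. access C: HIT. Cache (LRU->MRU): [T C]
Total: 14 hits, 25 misses, 23 evictions

Answer: C T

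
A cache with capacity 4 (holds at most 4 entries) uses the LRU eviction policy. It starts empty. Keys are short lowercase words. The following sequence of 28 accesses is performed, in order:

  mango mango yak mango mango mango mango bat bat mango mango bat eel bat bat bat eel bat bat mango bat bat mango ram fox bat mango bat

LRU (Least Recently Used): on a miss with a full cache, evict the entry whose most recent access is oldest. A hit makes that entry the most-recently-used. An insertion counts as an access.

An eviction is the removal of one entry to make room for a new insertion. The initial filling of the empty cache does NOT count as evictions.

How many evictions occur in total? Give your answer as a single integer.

Answer: 2

Derivation:
LRU simulation (capacity=4):
  1. access mango: MISS. Cache (LRU->MRU): [mango]
  2. access mango: HIT. Cache (LRU->MRU): [mango]
  3. access yak: MISS. Cache (LRU->MRU): [mango yak]
  4. access mango: HIT. Cache (LRU->MRU): [yak mango]
  5. access mango: HIT. Cache (LRU->MRU): [yak mango]
  6. access mango: HIT. Cache (LRU->MRU): [yak mango]
  7. access mango: HIT. Cache (LRU->MRU): [yak mango]
  8. access bat: MISS. Cache (LRU->MRU): [yak mango bat]
  9. access bat: HIT. Cache (LRU->MRU): [yak mango bat]
  10. access mango: HIT. Cache (LRU->MRU): [yak bat mango]
  11. access mango: HIT. Cache (LRU->MRU): [yak bat mango]
  12. access bat: HIT. Cache (LRU->MRU): [yak mango bat]
  13. access eel: MISS. Cache (LRU->MRU): [yak mango bat eel]
  14. access bat: HIT. Cache (LRU->MRU): [yak mango eel bat]
  15. access bat: HIT. Cache (LRU->MRU): [yak mango eel bat]
  16. access bat: HIT. Cache (LRU->MRU): [yak mango eel bat]
  17. access eel: HIT. Cache (LRU->MRU): [yak mango bat eel]
  18. access bat: HIT. Cache (LRU->MRU): [yak mango eel bat]
  19. access bat: HIT. Cache (LRU->MRU): [yak mango eel bat]
  20. access mango: HIT. Cache (LRU->MRU): [yak eel bat mango]
  21. access bat: HIT. Cache (LRU->MRU): [yak eel mango bat]
  22. access bat: HIT. Cache (LRU->MRU): [yak eel mango bat]
  23. access mango: HIT. Cache (LRU->MRU): [yak eel bat mango]
  24. access ram: MISS, evict yak. Cache (LRU->MRU): [eel bat mango ram]
  25. access fox: MISS, evict eel. Cache (LRU->MRU): [bat mango ram fox]
  26. access bat: HIT. Cache (LRU->MRU): [mango ram fox bat]
  27. access mango: HIT. Cache (LRU->MRU): [ram fox bat mango]
  28. access bat: HIT. Cache (LRU->MRU): [ram fox mango bat]
Total: 22 hits, 6 misses, 2 evictions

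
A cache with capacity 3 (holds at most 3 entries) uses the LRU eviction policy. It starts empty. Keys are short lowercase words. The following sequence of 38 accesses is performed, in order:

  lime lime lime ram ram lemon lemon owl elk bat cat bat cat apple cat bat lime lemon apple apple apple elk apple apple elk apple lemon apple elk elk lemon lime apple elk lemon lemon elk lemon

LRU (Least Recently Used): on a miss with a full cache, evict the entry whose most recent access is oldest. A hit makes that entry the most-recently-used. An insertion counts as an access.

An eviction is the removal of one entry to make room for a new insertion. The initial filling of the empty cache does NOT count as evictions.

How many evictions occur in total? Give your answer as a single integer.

LRU simulation (capacity=3):
  1. access lime: MISS. Cache (LRU->MRU): [lime]
  2. access lime: HIT. Cache (LRU->MRU): [lime]
  3. access lime: HIT. Cache (LRU->MRU): [lime]
  4. access ram: MISS. Cache (LRU->MRU): [lime ram]
  5. access ram: HIT. Cache (LRU->MRU): [lime ram]
  6. access lemon: MISS. Cache (LRU->MRU): [lime ram lemon]
  7. access lemon: HIT. Cache (LRU->MRU): [lime ram lemon]
  8. access owl: MISS, evict lime. Cache (LRU->MRU): [ram lemon owl]
  9. access elk: MISS, evict ram. Cache (LRU->MRU): [lemon owl elk]
  10. access bat: MISS, evict lemon. Cache (LRU->MRU): [owl elk bat]
  11. access cat: MISS, evict owl. Cache (LRU->MRU): [elk bat cat]
  12. access bat: HIT. Cache (LRU->MRU): [elk cat bat]
  13. access cat: HIT. Cache (LRU->MRU): [elk bat cat]
  14. access apple: MISS, evict elk. Cache (LRU->MRU): [bat cat apple]
  15. access cat: HIT. Cache (LRU->MRU): [bat apple cat]
  16. access bat: HIT. Cache (LRU->MRU): [apple cat bat]
  17. access lime: MISS, evict apple. Cache (LRU->MRU): [cat bat lime]
  18. access lemon: MISS, evict cat. Cache (LRU->MRU): [bat lime lemon]
  19. access apple: MISS, evict bat. Cache (LRU->MRU): [lime lemon apple]
  20. access apple: HIT. Cache (LRU->MRU): [lime lemon apple]
  21. access apple: HIT. Cache (LRU->MRU): [lime lemon apple]
  22. access elk: MISS, evict lime. Cache (LRU->MRU): [lemon apple elk]
  23. access apple: HIT. Cache (LRU->MRU): [lemon elk apple]
  24. access apple: HIT. Cache (LRU->MRU): [lemon elk apple]
  25. access elk: HIT. Cache (LRU->MRU): [lemon apple elk]
  26. access apple: HIT. Cache (LRU->MRU): [lemon elk apple]
  27. access lemon: HIT. Cache (LRU->MRU): [elk apple lemon]
  28. access apple: HIT. Cache (LRU->MRU): [elk lemon apple]
  29. access elk: HIT. Cache (LRU->MRU): [lemon apple elk]
  30. access elk: HIT. Cache (LRU->MRU): [lemon apple elk]
  31. access lemon: HIT. Cache (LRU->MRU): [apple elk lemon]
  32. access lime: MISS, evict apple. Cache (LRU->MRU): [elk lemon lime]
  33. access apple: MISS, evict elk. Cache (LRU->MRU): [lemon lime apple]
  34. access elk: MISS, evict lemon. Cache (LRU->MRU): [lime apple elk]
  35. access lemon: MISS, evict lime. Cache (LRU->MRU): [apple elk lemon]
  36. access lemon: HIT. Cache (LRU->MRU): [apple elk lemon]
  37. access elk: HIT. Cache (LRU->MRU): [apple lemon elk]
  38. access lemon: HIT. Cache (LRU->MRU): [apple elk lemon]
Total: 22 hits, 16 misses, 13 evictions

Answer: 13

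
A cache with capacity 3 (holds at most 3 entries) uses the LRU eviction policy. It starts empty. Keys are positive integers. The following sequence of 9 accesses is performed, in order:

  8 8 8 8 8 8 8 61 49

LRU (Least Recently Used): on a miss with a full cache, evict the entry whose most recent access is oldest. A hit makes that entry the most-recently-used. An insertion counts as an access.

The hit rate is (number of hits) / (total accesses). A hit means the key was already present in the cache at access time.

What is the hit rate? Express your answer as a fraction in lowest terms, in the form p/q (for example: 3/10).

LRU simulation (capacity=3):
  1. access 8: MISS. Cache (LRU->MRU): [8]
  2. access 8: HIT. Cache (LRU->MRU): [8]
  3. access 8: HIT. Cache (LRU->MRU): [8]
  4. access 8: HIT. Cache (LRU->MRU): [8]
  5. access 8: HIT. Cache (LRU->MRU): [8]
  6. access 8: HIT. Cache (LRU->MRU): [8]
  7. access 8: HIT. Cache (LRU->MRU): [8]
  8. access 61: MISS. Cache (LRU->MRU): [8 61]
  9. access 49: MISS. Cache (LRU->MRU): [8 61 49]
Total: 6 hits, 3 misses, 0 evictions

Hit rate = 6/9 = 2/3

Answer: 2/3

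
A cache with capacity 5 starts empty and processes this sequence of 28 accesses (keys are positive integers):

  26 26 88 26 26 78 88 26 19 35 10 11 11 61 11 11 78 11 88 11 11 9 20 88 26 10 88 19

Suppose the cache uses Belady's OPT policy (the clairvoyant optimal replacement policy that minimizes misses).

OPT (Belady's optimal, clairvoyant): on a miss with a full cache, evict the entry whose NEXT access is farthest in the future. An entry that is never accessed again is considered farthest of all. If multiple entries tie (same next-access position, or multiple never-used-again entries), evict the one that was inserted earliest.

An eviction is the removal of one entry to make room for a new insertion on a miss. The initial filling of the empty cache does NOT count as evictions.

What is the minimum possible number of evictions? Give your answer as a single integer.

OPT (Belady) simulation (capacity=5):
  1. access 26: MISS. Cache: [26]
  2. access 26: HIT. Next use of 26: step 4. Cache: [26]
  3. access 88: MISS. Cache: [26 88]
  4. access 26: HIT. Next use of 26: step 5. Cache: [26 88]
  5. access 26: HIT. Next use of 26: step 8. Cache: [26 88]
  6. access 78: MISS. Cache: [26 88 78]
  7. access 88: HIT. Next use of 88: step 19. Cache: [26 88 78]
  8. access 26: HIT. Next use of 26: step 25. Cache: [26 88 78]
  9. access 19: MISS. Cache: [26 88 78 19]
  10. access 35: MISS. Cache: [26 88 78 19 35]
  11. access 10: MISS, evict 35 (next use: never). Cache: [26 88 78 19 10]
  12. access 11: MISS, evict 19 (next use: step 28). Cache: [26 88 78 10 11]
  13. access 11: HIT. Next use of 11: step 15. Cache: [26 88 78 10 11]
  14. access 61: MISS, evict 10 (next use: step 26). Cache: [26 88 78 11 61]
  15. access 11: HIT. Next use of 11: step 16. Cache: [26 88 78 11 61]
  16. access 11: HIT. Next use of 11: step 18. Cache: [26 88 78 11 61]
  17. access 78: HIT. Next use of 78: never. Cache: [26 88 78 11 61]
  18. access 11: HIT. Next use of 11: step 20. Cache: [26 88 78 11 61]
  19. access 88: HIT. Next use of 88: step 24. Cache: [26 88 78 11 61]
  20. access 11: HIT. Next use of 11: step 21. Cache: [26 88 78 11 61]
  21. access 11: HIT. Next use of 11: never. Cache: [26 88 78 11 61]
  22. access 9: MISS, evict 78 (next use: never). Cache: [26 88 11 61 9]
  23. access 20: MISS, evict 11 (next use: never). Cache: [26 88 61 9 20]
  24. access 88: HIT. Next use of 88: step 27. Cache: [26 88 61 9 20]
  25. access 26: HIT. Next use of 26: never. Cache: [26 88 61 9 20]
  26. access 10: MISS, evict 26 (next use: never). Cache: [88 61 9 20 10]
  27. access 88: HIT. Next use of 88: never. Cache: [88 61 9 20 10]
  28. access 19: MISS, evict 88 (next use: never). Cache: [61 9 20 10 19]
Total: 16 hits, 12 misses, 7 evictions

Answer: 7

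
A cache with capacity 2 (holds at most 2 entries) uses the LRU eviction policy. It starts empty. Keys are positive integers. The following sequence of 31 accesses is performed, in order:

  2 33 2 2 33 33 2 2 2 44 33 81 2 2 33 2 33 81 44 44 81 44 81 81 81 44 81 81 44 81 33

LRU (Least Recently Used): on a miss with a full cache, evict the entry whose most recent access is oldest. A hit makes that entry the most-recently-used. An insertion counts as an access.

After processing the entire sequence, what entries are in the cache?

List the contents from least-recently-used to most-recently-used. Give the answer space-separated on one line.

LRU simulation (capacity=2):
  1. access 2: MISS. Cache (LRU->MRU): [2]
  2. access 33: MISS. Cache (LRU->MRU): [2 33]
  3. access 2: HIT. Cache (LRU->MRU): [33 2]
  4. access 2: HIT. Cache (LRU->MRU): [33 2]
  5. access 33: HIT. Cache (LRU->MRU): [2 33]
  6. access 33: HIT. Cache (LRU->MRU): [2 33]
  7. access 2: HIT. Cache (LRU->MRU): [33 2]
  8. access 2: HIT. Cache (LRU->MRU): [33 2]
  9. access 2: HIT. Cache (LRU->MRU): [33 2]
  10. access 44: MISS, evict 33. Cache (LRU->MRU): [2 44]
  11. access 33: MISS, evict 2. Cache (LRU->MRU): [44 33]
  12. access 81: MISS, evict 44. Cache (LRU->MRU): [33 81]
  13. access 2: MISS, evict 33. Cache (LRU->MRU): [81 2]
  14. access 2: HIT. Cache (LRU->MRU): [81 2]
  15. access 33: MISS, evict 81. Cache (LRU->MRU): [2 33]
  16. access 2: HIT. Cache (LRU->MRU): [33 2]
  17. access 33: HIT. Cache (LRU->MRU): [2 33]
  18. access 81: MISS, evict 2. Cache (LRU->MRU): [33 81]
  19. access 44: MISS, evict 33. Cache (LRU->MRU): [81 44]
  20. access 44: HIT. Cache (LRU->MRU): [81 44]
  21. access 81: HIT. Cache (LRU->MRU): [44 81]
  22. access 44: HIT. Cache (LRU->MRU): [81 44]
  23. access 81: HIT. Cache (LRU->MRU): [44 81]
  24. access 81: HIT. Cache (LRU->MRU): [44 81]
  25. access 81: HIT. Cache (LRU->MRU): [44 81]
  26. access 44: HIT. Cache (LRU->MRU): [81 44]
  27. access 81: HIT. Cache (LRU->MRU): [44 81]
  28. access 81: HIT. Cache (LRU->MRU): [44 81]
  29. access 44: HIT. Cache (LRU->MRU): [81 44]
  30. access 81: HIT. Cache (LRU->MRU): [44 81]
  31. access 33: MISS, evict 44. Cache (LRU->MRU): [81 33]
Total: 21 hits, 10 misses, 8 evictions

Answer: 81 33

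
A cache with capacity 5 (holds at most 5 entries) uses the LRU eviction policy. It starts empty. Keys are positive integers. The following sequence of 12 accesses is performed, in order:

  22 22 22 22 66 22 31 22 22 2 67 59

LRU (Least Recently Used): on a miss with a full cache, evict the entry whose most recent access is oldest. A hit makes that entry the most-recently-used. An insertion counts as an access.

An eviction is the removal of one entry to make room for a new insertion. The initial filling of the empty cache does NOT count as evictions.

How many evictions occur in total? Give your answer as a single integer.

Answer: 1

Derivation:
LRU simulation (capacity=5):
  1. access 22: MISS. Cache (LRU->MRU): [22]
  2. access 22: HIT. Cache (LRU->MRU): [22]
  3. access 22: HIT. Cache (LRU->MRU): [22]
  4. access 22: HIT. Cache (LRU->MRU): [22]
  5. access 66: MISS. Cache (LRU->MRU): [22 66]
  6. access 22: HIT. Cache (LRU->MRU): [66 22]
  7. access 31: MISS. Cache (LRU->MRU): [66 22 31]
  8. access 22: HIT. Cache (LRU->MRU): [66 31 22]
  9. access 22: HIT. Cache (LRU->MRU): [66 31 22]
  10. access 2: MISS. Cache (LRU->MRU): [66 31 22 2]
  11. access 67: MISS. Cache (LRU->MRU): [66 31 22 2 67]
  12. access 59: MISS, evict 66. Cache (LRU->MRU): [31 22 2 67 59]
Total: 6 hits, 6 misses, 1 evictions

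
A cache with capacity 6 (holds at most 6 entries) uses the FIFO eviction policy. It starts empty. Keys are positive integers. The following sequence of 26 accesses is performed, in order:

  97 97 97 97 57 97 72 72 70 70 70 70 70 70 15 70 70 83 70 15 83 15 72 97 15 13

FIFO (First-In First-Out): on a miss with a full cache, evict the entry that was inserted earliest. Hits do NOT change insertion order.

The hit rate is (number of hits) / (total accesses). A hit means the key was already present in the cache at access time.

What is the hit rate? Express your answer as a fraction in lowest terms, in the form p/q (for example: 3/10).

Answer: 19/26

Derivation:
FIFO simulation (capacity=6):
  1. access 97: MISS. Cache (old->new): [97]
  2. access 97: HIT. Cache (old->new): [97]
  3. access 97: HIT. Cache (old->new): [97]
  4. access 97: HIT. Cache (old->new): [97]
  5. access 57: MISS. Cache (old->new): [97 57]
  6. access 97: HIT. Cache (old->new): [97 57]
  7. access 72: MISS. Cache (old->new): [97 57 72]
  8. access 72: HIT. Cache (old->new): [97 57 72]
  9. access 70: MISS. Cache (old->new): [97 57 72 70]
  10. access 70: HIT. Cache (old->new): [97 57 72 70]
  11. access 70: HIT. Cache (old->new): [97 57 72 70]
  12. access 70: HIT. Cache (old->new): [97 57 72 70]
  13. access 70: HIT. Cache (old->new): [97 57 72 70]
  14. access 70: HIT. Cache (old->new): [97 57 72 70]
  15. access 15: MISS. Cache (old->new): [97 57 72 70 15]
  16. access 70: HIT. Cache (old->new): [97 57 72 70 15]
  17. access 70: HIT. Cache (old->new): [97 57 72 70 15]
  18. access 83: MISS. Cache (old->new): [97 57 72 70 15 83]
  19. access 70: HIT. Cache (old->new): [97 57 72 70 15 83]
  20. access 15: HIT. Cache (old->new): [97 57 72 70 15 83]
  21. access 83: HIT. Cache (old->new): [97 57 72 70 15 83]
  22. access 15: HIT. Cache (old->new): [97 57 72 70 15 83]
  23. access 72: HIT. Cache (old->new): [97 57 72 70 15 83]
  24. access 97: HIT. Cache (old->new): [97 57 72 70 15 83]
  25. access 15: HIT. Cache (old->new): [97 57 72 70 15 83]
  26. access 13: MISS, evict 97. Cache (old->new): [57 72 70 15 83 13]
Total: 19 hits, 7 misses, 1 evictions

Hit rate = 19/26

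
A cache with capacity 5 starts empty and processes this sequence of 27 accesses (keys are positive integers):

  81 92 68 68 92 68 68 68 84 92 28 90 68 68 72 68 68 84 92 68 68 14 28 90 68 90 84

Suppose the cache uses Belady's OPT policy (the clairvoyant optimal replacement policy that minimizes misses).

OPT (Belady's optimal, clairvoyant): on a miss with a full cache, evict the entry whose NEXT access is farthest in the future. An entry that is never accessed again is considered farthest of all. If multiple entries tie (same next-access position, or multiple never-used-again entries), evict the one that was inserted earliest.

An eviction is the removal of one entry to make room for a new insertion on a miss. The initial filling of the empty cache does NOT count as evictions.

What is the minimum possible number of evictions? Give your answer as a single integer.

OPT (Belady) simulation (capacity=5):
  1. access 81: MISS. Cache: [81]
  2. access 92: MISS. Cache: [81 92]
  3. access 68: MISS. Cache: [81 92 68]
  4. access 68: HIT. Next use of 68: step 6. Cache: [81 92 68]
  5. access 92: HIT. Next use of 92: step 10. Cache: [81 92 68]
  6. access 68: HIT. Next use of 68: step 7. Cache: [81 92 68]
  7. access 68: HIT. Next use of 68: step 8. Cache: [81 92 68]
  8. access 68: HIT. Next use of 68: step 13. Cache: [81 92 68]
  9. access 84: MISS. Cache: [81 92 68 84]
  10. access 92: HIT. Next use of 92: step 19. Cache: [81 92 68 84]
  11. access 28: MISS. Cache: [81 92 68 84 28]
  12. access 90: MISS, evict 81 (next use: never). Cache: [92 68 84 28 90]
  13. access 68: HIT. Next use of 68: step 14. Cache: [92 68 84 28 90]
  14. access 68: HIT. Next use of 68: step 16. Cache: [92 68 84 28 90]
  15. access 72: MISS, evict 90 (next use: step 24). Cache: [92 68 84 28 72]
  16. access 68: HIT. Next use of 68: step 17. Cache: [92 68 84 28 72]
  17. access 68: HIT. Next use of 68: step 20. Cache: [92 68 84 28 72]
  18. access 84: HIT. Next use of 84: step 27. Cache: [92 68 84 28 72]
  19. access 92: HIT. Next use of 92: never. Cache: [92 68 84 28 72]
  20. access 68: HIT. Next use of 68: step 21. Cache: [92 68 84 28 72]
  21. access 68: HIT. Next use of 68: step 25. Cache: [92 68 84 28 72]
  22. access 14: MISS, evict 92 (next use: never). Cache: [68 84 28 72 14]
  23. access 28: HIT. Next use of 28: never. Cache: [68 84 28 72 14]
  24. access 90: MISS, evict 28 (next use: never). Cache: [68 84 72 14 90]
  25. access 68: HIT. Next use of 68: never. Cache: [68 84 72 14 90]
  26. access 90: HIT. Next use of 90: never. Cache: [68 84 72 14 90]
  27. access 84: HIT. Next use of 84: never. Cache: [68 84 72 14 90]
Total: 18 hits, 9 misses, 4 evictions

Answer: 4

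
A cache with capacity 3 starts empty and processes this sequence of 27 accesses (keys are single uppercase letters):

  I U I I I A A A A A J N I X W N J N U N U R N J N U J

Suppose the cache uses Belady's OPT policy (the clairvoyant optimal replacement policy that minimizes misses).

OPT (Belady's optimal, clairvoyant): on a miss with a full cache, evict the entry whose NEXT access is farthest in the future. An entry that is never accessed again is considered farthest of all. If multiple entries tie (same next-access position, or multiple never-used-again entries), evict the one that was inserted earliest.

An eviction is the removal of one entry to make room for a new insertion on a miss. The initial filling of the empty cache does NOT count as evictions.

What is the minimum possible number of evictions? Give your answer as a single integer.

Answer: 7

Derivation:
OPT (Belady) simulation (capacity=3):
  1. access I: MISS. Cache: [I]
  2. access U: MISS. Cache: [I U]
  3. access I: HIT. Next use of I: step 4. Cache: [I U]
  4. access I: HIT. Next use of I: step 5. Cache: [I U]
  5. access I: HIT. Next use of I: step 13. Cache: [I U]
  6. access A: MISS. Cache: [I U A]
  7. access A: HIT. Next use of A: step 8. Cache: [I U A]
  8. access A: HIT. Next use of A: step 9. Cache: [I U A]
  9. access A: HIT. Next use of A: step 10. Cache: [I U A]
  10. access A: HIT. Next use of A: never. Cache: [I U A]
  11. access J: MISS, evict A (next use: never). Cache: [I U J]
  12. access N: MISS, evict U (next use: step 19). Cache: [I J N]
  13. access I: HIT. Next use of I: never. Cache: [I J N]
  14. access X: MISS, evict I (next use: never). Cache: [J N X]
  15. access W: MISS, evict X (next use: never). Cache: [J N W]
  16. access N: HIT. Next use of N: step 18. Cache: [J N W]
  17. access J: HIT. Next use of J: step 24. Cache: [J N W]
  18. access N: HIT. Next use of N: step 20. Cache: [J N W]
  19. access U: MISS, evict W (next use: never). Cache: [J N U]
  20. access N: HIT. Next use of N: step 23. Cache: [J N U]
  21. access U: HIT. Next use of U: step 26. Cache: [J N U]
  22. access R: MISS, evict U (next use: step 26). Cache: [J N R]
  23. access N: HIT. Next use of N: step 25. Cache: [J N R]
  24. access J: HIT. Next use of J: step 27. Cache: [J N R]
  25. access N: HIT. Next use of N: never. Cache: [J N R]
  26. access U: MISS, evict N (next use: never). Cache: [J R U]
  27. access J: HIT. Next use of J: never. Cache: [J R U]
Total: 17 hits, 10 misses, 7 evictions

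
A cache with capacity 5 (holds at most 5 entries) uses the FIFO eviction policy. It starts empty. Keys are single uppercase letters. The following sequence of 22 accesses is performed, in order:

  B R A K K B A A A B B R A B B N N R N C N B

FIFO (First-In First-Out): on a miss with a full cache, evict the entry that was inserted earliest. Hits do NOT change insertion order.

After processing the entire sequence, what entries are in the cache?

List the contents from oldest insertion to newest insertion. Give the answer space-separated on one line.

Answer: A K N C B

Derivation:
FIFO simulation (capacity=5):
  1. access B: MISS. Cache (old->new): [B]
  2. access R: MISS. Cache (old->new): [B R]
  3. access A: MISS. Cache (old->new): [B R A]
  4. access K: MISS. Cache (old->new): [B R A K]
  5. access K: HIT. Cache (old->new): [B R A K]
  6. access B: HIT. Cache (old->new): [B R A K]
  7. access A: HIT. Cache (old->new): [B R A K]
  8. access A: HIT. Cache (old->new): [B R A K]
  9. access A: HIT. Cache (old->new): [B R A K]
  10. access B: HIT. Cache (old->new): [B R A K]
  11. access B: HIT. Cache (old->new): [B R A K]
  12. access R: HIT. Cache (old->new): [B R A K]
  13. access A: HIT. Cache (old->new): [B R A K]
  14. access B: HIT. Cache (old->new): [B R A K]
  15. access B: HIT. Cache (old->new): [B R A K]
  16. access N: MISS. Cache (old->new): [B R A K N]
  17. access N: HIT. Cache (old->new): [B R A K N]
  18. access R: HIT. Cache (old->new): [B R A K N]
  19. access N: HIT. Cache (old->new): [B R A K N]
  20. access C: MISS, evict B. Cache (old->new): [R A K N C]
  21. access N: HIT. Cache (old->new): [R A K N C]
  22. access B: MISS, evict R. Cache (old->new): [A K N C B]
Total: 15 hits, 7 misses, 2 evictions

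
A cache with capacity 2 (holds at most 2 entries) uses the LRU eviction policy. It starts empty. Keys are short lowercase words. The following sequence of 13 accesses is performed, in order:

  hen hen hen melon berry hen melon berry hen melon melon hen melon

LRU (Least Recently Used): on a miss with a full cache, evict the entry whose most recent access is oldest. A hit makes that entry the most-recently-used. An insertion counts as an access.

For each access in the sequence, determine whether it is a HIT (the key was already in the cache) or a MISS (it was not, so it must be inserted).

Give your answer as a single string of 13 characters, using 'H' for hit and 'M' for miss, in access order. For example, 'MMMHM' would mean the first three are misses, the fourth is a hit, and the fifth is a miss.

LRU simulation (capacity=2):
  1. access hen: MISS. Cache (LRU->MRU): [hen]
  2. access hen: HIT. Cache (LRU->MRU): [hen]
  3. access hen: HIT. Cache (LRU->MRU): [hen]
  4. access melon: MISS. Cache (LRU->MRU): [hen melon]
  5. access berry: MISS, evict hen. Cache (LRU->MRU): [melon berry]
  6. access hen: MISS, evict melon. Cache (LRU->MRU): [berry hen]
  7. access melon: MISS, evict berry. Cache (LRU->MRU): [hen melon]
  8. access berry: MISS, evict hen. Cache (LRU->MRU): [melon berry]
  9. access hen: MISS, evict melon. Cache (LRU->MRU): [berry hen]
  10. access melon: MISS, evict berry. Cache (LRU->MRU): [hen melon]
  11. access melon: HIT. Cache (LRU->MRU): [hen melon]
  12. access hen: HIT. Cache (LRU->MRU): [melon hen]
  13. access melon: HIT. Cache (LRU->MRU): [hen melon]
Total: 5 hits, 8 misses, 6 evictions

Answer: MHHMMMMMMMHHH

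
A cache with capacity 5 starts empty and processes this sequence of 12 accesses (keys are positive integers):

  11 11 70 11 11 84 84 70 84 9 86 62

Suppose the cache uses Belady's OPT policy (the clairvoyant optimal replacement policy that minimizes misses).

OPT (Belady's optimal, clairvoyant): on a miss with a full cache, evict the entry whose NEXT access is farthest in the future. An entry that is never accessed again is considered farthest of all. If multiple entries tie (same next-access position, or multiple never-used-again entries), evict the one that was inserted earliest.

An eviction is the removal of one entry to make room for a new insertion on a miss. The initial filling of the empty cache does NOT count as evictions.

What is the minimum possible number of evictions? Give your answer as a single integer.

OPT (Belady) simulation (capacity=5):
  1. access 11: MISS. Cache: [11]
  2. access 11: HIT. Next use of 11: step 4. Cache: [11]
  3. access 70: MISS. Cache: [11 70]
  4. access 11: HIT. Next use of 11: step 5. Cache: [11 70]
  5. access 11: HIT. Next use of 11: never. Cache: [11 70]
  6. access 84: MISS. Cache: [11 70 84]
  7. access 84: HIT. Next use of 84: step 9. Cache: [11 70 84]
  8. access 70: HIT. Next use of 70: never. Cache: [11 70 84]
  9. access 84: HIT. Next use of 84: never. Cache: [11 70 84]
  10. access 9: MISS. Cache: [11 70 84 9]
  11. access 86: MISS. Cache: [11 70 84 9 86]
  12. access 62: MISS, evict 11 (next use: never). Cache: [70 84 9 86 62]
Total: 6 hits, 6 misses, 1 evictions

Answer: 1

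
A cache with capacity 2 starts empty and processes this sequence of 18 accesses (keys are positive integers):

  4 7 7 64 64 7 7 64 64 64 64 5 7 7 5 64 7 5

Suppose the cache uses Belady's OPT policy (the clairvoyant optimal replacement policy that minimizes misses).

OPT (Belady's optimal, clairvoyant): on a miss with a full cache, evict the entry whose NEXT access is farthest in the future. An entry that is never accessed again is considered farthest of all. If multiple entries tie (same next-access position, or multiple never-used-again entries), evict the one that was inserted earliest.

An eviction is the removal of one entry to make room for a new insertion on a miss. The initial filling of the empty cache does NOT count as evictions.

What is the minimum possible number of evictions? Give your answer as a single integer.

Answer: 4

Derivation:
OPT (Belady) simulation (capacity=2):
  1. access 4: MISS. Cache: [4]
  2. access 7: MISS. Cache: [4 7]
  3. access 7: HIT. Next use of 7: step 6. Cache: [4 7]
  4. access 64: MISS, evict 4 (next use: never). Cache: [7 64]
  5. access 64: HIT. Next use of 64: step 8. Cache: [7 64]
  6. access 7: HIT. Next use of 7: step 7. Cache: [7 64]
  7. access 7: HIT. Next use of 7: step 13. Cache: [7 64]
  8. access 64: HIT. Next use of 64: step 9. Cache: [7 64]
  9. access 64: HIT. Next use of 64: step 10. Cache: [7 64]
  10. access 64: HIT. Next use of 64: step 11. Cache: [7 64]
  11. access 64: HIT. Next use of 64: step 16. Cache: [7 64]
  12. access 5: MISS, evict 64 (next use: step 16). Cache: [7 5]
  13. access 7: HIT. Next use of 7: step 14. Cache: [7 5]
  14. access 7: HIT. Next use of 7: step 17. Cache: [7 5]
  15. access 5: HIT. Next use of 5: step 18. Cache: [7 5]
  16. access 64: MISS, evict 5 (next use: step 18). Cache: [7 64]
  17. access 7: HIT. Next use of 7: never. Cache: [7 64]
  18. access 5: MISS, evict 7 (next use: never). Cache: [64 5]
Total: 12 hits, 6 misses, 4 evictions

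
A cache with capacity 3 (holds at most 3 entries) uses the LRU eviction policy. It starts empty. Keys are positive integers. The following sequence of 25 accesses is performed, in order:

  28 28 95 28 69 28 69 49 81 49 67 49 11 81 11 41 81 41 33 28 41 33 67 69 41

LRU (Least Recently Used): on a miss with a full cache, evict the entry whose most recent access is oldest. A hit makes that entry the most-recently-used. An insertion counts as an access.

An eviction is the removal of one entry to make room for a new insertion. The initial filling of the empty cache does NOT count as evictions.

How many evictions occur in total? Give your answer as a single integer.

Answer: 11

Derivation:
LRU simulation (capacity=3):
  1. access 28: MISS. Cache (LRU->MRU): [28]
  2. access 28: HIT. Cache (LRU->MRU): [28]
  3. access 95: MISS. Cache (LRU->MRU): [28 95]
  4. access 28: HIT. Cache (LRU->MRU): [95 28]
  5. access 69: MISS. Cache (LRU->MRU): [95 28 69]
  6. access 28: HIT. Cache (LRU->MRU): [95 69 28]
  7. access 69: HIT. Cache (LRU->MRU): [95 28 69]
  8. access 49: MISS, evict 95. Cache (LRU->MRU): [28 69 49]
  9. access 81: MISS, evict 28. Cache (LRU->MRU): [69 49 81]
  10. access 49: HIT. Cache (LRU->MRU): [69 81 49]
  11. access 67: MISS, evict 69. Cache (LRU->MRU): [81 49 67]
  12. access 49: HIT. Cache (LRU->MRU): [81 67 49]
  13. access 11: MISS, evict 81. Cache (LRU->MRU): [67 49 11]
  14. access 81: MISS, evict 67. Cache (LRU->MRU): [49 11 81]
  15. access 11: HIT. Cache (LRU->MRU): [49 81 11]
  16. access 41: MISS, evict 49. Cache (LRU->MRU): [81 11 41]
  17. access 81: HIT. Cache (LRU->MRU): [11 41 81]
  18. access 41: HIT. Cache (LRU->MRU): [11 81 41]
  19. access 33: MISS, evict 11. Cache (LRU->MRU): [81 41 33]
  20. access 28: MISS, evict 81. Cache (LRU->MRU): [41 33 28]
  21. access 41: HIT. Cache (LRU->MRU): [33 28 41]
  22. access 33: HIT. Cache (LRU->MRU): [28 41 33]
  23. access 67: MISS, evict 28. Cache (LRU->MRU): [41 33 67]
  24. access 69: MISS, evict 41. Cache (LRU->MRU): [33 67 69]
  25. access 41: MISS, evict 33. Cache (LRU->MRU): [67 69 41]
Total: 11 hits, 14 misses, 11 evictions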